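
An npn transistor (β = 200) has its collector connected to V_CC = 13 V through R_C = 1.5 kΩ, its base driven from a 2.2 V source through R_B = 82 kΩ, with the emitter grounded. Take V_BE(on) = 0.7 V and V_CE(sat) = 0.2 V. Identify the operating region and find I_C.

Assume active. Base-emitter loop: I_B = (V_BB − V_BE)/R_B = (2.2 − 0.7)/82 = 0.0183 mA.
I_C = β·I_B = 200×0.0183 = 3.66 mA.
V_CE = V_CC − I_C·R_C = 13 − 3.66×1.5 = 7.51 V > V_CE(sat), so the active-region assumption holds.

active; I_C ≈ 3.7 mA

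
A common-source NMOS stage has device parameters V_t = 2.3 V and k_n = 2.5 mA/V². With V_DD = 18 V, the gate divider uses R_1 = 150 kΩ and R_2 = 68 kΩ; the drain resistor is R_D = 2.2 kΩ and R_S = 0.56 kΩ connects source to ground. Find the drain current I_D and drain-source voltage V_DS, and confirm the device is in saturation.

I_D ≈ 3.1 mA, V_DS ≈ 9.4 V

V_G = V_DD·R_2/(R_1+R_2) = 18×68/218 = 5.61 V.
Assume saturation: I_D = (k_n/2)(V_GS − V_t)² with V_GS = V_G − I_D·R_S = 5.61 − 0.56·I_D.
Substituting gives 0.392·I_D² − 5.64·I_D + 13.7 = 0, with roots I_D = 3.1 or 11.3 mA.
The root I_D = 11.3 mA gives V_GS = -0.705 V ≤ V_t, so take I_D = 3.1 mA.
Then V_GS = 3.88 V and V_DS = V_DD − I_D(R_D+R_S) = 18 − 3.1×2.76 = 9.43 V.
Saturation requires V_DS ≥ V_GS − V_t = 1.58 V; 9.43 ≥ 1.58 ✓.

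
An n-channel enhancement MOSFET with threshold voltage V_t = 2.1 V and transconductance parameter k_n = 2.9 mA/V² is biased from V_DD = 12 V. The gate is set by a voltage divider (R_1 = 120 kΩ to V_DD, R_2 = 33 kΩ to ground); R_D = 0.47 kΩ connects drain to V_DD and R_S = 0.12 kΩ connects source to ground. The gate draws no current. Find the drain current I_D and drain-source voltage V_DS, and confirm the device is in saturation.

V_G = V_DD·R_2/(R_1+R_2) = 12×33/153 = 2.59 V.
Assume saturation: I_D = (k_n/2)(V_GS − V_t)² with V_GS = V_G − I_D·R_S = 2.59 − 0.12·I_D.
Substituting gives 0.0209·I_D² − 1.17·I_D + 0.346 = 0, with roots I_D = 0.297 or 55.7 mA.
The root I_D = 55.7 mA gives V_GS = -4.1 V ≤ V_t, so take I_D = 0.297 mA.
Then V_GS = 2.55 V and V_DS = V_DD − I_D(R_D+R_S) = 12 − 0.297×0.59 = 11.8 V.
Saturation requires V_DS ≥ V_GS − V_t = 0.453 V; 11.8 ≥ 0.453 ✓.

I_D ≈ 0.3 mA, V_DS ≈ 12 V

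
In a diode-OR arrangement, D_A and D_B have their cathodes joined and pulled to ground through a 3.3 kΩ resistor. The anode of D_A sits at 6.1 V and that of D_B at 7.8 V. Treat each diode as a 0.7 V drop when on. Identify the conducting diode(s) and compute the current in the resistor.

Assume both conduct. Then node N would need to be at both 6.1−0.7 = 5.4 V and 7.8−0.7 = 7.1 V, which is impossible.
Assume only D_B conducts: V_N = 7.8 − 0.7 = 7.1 V, so I_R = 7.1/3.3 = 2.15 mA.
Check D_A: its anode-to-cathode voltage is 6.1 − 7.1 = -1 V < 0.7 V, so it is off. The assumption is consistent.

Only D_B conducts; I_R ≈ 2.2 mA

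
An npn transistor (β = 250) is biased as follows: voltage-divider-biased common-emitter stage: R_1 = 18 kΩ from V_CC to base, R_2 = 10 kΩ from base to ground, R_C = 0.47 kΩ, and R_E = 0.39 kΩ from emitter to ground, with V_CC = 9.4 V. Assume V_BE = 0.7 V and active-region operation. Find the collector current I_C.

Thevenize the base divider: V_Th = V_CC·R_2/(R_1+R_2) = 9.4×10/28 = 3.36 V, R_Th = R_1‖R_2 = 6.43 kΩ.
Base-emitter loop: V_Th = I_B·R_Th + V_BE + (β+1)I_B·R_E, so I_B = (3.36 − 0.7) / (6.43 + 251×0.39) = 0.0255 mA.
I_C = β·I_B = 250×0.0255 = 6.37 mA, and I_E = (β+1)I_B = 6.39 mA.
V_CE = V_CC − I_C·R_C − I_E·R_E = 9.4 − 6.37×0.47 − 6.39×0.39 = 3.91 V.
V_CE = 3.91 V > 0.2 V confirms active-region operation.

I_C ≈ 6.4 mA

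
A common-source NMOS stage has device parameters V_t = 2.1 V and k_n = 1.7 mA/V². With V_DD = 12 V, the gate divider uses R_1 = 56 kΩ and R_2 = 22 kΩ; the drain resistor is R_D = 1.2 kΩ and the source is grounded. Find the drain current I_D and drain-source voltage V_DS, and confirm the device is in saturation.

I_D ≈ 1.4 mA, V_DS ≈ 10 V

V_G = V_DD·R_2/(R_1+R_2) = 12×22/78 = 3.38 V. With the source grounded, V_GS = V_G = 3.38 V.
Assume saturation: I_D = (k_n/2)(V_GS − V_t)² = (1.7/2)×(3.38 − 2.1)² = 0.85×1.28² = 1.4 mA.
V_DS = V_DD − I_D·R_D = 12 − 1.4×1.2 = 10.3 V.
Saturation requires V_DS ≥ V_GS − V_t = 1.28 V; 10.3 ≥ 1.28 ✓.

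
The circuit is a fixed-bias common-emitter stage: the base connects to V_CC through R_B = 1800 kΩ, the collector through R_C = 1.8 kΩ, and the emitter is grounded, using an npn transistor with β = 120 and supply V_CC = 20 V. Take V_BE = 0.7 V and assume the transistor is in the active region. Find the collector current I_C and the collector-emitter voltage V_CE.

I_C ≈ 1.3 mA, V_CE ≈ 18 V

Base loop: V_CC = I_B·R_B + V_BE, so I_B = (20 − 0.7)/1800 kΩ = 0.0107 mA.
In the active region I_C = β·I_B = 120 × 0.0107 = 1.29 mA.
Collector loop: V_CE = V_CC − I_C·R_C = 20 − 1.29×1.8 = 17.7 V.
Since V_CE = 17.7 V > V_CE(sat) ≈ 0.2 V, the transistor is in the active region as assumed.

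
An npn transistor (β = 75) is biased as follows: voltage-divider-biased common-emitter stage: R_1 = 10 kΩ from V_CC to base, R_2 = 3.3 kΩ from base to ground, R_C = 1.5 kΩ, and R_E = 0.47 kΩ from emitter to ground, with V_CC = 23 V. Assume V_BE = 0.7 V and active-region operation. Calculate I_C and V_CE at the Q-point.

Thevenize the base divider: V_Th = V_CC·R_2/(R_1+R_2) = 23×3.3/13.3 = 5.71 V, R_Th = R_1‖R_2 = 2.48 kΩ.
Base-emitter loop: V_Th = I_B·R_Th + V_BE + (β+1)I_B·R_E, so I_B = (5.71 − 0.7) / (2.48 + 76×0.47) = 0.131 mA.
I_C = β·I_B = 75×0.131 = 9.83 mA, and I_E = (β+1)I_B = 9.96 mA.
V_CE = V_CC − I_C·R_C − I_E·R_E = 23 − 9.83×1.5 − 9.96×0.47 = 3.57 V.
V_CE = 3.57 V > 0.2 V confirms active-region operation.

I_C ≈ 9.8 mA, V_CE ≈ 3.6 V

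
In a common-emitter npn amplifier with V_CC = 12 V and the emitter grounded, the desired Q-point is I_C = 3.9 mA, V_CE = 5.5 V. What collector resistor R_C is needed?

Collector loop: V_CC = I_C·R_C + V_CE.
R_C = (V_CC − V_CE)/I_C = (12 − 5.5)/3.9 = 1.67 kΩ.

R_C ≈ 1.7 kΩ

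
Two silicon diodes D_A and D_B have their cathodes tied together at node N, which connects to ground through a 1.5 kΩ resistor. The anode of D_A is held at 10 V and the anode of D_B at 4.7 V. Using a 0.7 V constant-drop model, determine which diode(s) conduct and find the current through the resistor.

Only D_A conducts; I_R ≈ 6.2 mA

Assume both conduct. Then node N would need to be at both 10−0.7 = 9.3 V and 4.7−0.7 = 4 V, which is impossible.
Assume only D_A conducts: V_N = 10 − 0.7 = 9.3 V, so I_R = 9.3/1.5 = 6.2 mA.
Check D_B: its anode-to-cathode voltage is 4.7 − 9.3 = -4.6 V < 0.7 V, so it is off. The assumption is consistent.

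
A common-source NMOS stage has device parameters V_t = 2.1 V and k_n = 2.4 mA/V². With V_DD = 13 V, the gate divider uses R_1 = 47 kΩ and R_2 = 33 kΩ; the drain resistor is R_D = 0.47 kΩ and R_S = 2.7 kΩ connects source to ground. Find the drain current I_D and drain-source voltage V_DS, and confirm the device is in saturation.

I_D ≈ 0.89 mA, V_DS ≈ 10 V

V_G = V_DD·R_2/(R_1+R_2) = 13×33/80 = 5.36 V.
Assume saturation: I_D = (k_n/2)(V_GS − V_t)² with V_GS = V_G − I_D·R_S = 5.36 − 2.7·I_D.
Substituting gives 8.75·I_D² − 22.1·I_D + 12.8 = 0, with roots I_D = 0.889 or 1.64 mA.
The root I_D = 1.64 mA gives V_GS = 0.93 V ≤ V_t, so take I_D = 0.889 mA.
Then V_GS = 2.96 V and V_DS = V_DD − I_D(R_D+R_S) = 13 − 0.889×3.17 = 10.2 V.
Saturation requires V_DS ≥ V_GS − V_t = 0.861 V; 10.2 ≥ 0.861 ✓.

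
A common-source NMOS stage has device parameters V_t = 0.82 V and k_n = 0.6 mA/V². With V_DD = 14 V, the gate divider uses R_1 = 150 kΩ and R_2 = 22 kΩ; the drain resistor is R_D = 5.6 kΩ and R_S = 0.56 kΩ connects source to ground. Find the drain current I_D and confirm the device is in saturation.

I_D ≈ 0.22 mA

V_G = V_DD·R_2/(R_1+R_2) = 14×22/172 = 1.79 V.
Assume saturation: I_D = (k_n/2)(V_GS − V_t)² with V_GS = V_G − I_D·R_S = 1.79 − 0.56·I_D.
Substituting gives 0.0941·I_D² − 1.33·I_D + 0.283 = 0, with roots I_D = 0.216 or 13.9 mA.
The root I_D = 13.9 mA gives V_GS = -5.98 V ≤ V_t, so take I_D = 0.216 mA.
Then V_GS = 1.67 V and V_DS = V_DD − I_D(R_D+R_S) = 14 − 0.216×6.16 = 12.7 V.
Saturation requires V_DS ≥ V_GS − V_t = 0.849 V; 12.7 ≥ 0.849 ✓.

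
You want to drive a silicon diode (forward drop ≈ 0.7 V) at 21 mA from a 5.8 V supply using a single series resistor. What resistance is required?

R ≈ 0.24 kΩ

The resistor drops V_S − V_D = 5.8 − 0.7 = 5.1 V at 21 mA.
R = 5.1 V / 21 mA = 0.243 kΩ.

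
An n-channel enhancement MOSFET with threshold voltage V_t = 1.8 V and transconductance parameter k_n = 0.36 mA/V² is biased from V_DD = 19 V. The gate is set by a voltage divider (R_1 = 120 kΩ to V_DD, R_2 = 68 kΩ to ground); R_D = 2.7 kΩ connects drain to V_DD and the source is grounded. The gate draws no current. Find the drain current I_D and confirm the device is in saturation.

I_D ≈ 4.6 mA

V_G = V_DD·R_2/(R_1+R_2) = 19×68/188 = 6.87 V. With the source grounded, V_GS = V_G = 6.87 V.
Assume saturation: I_D = (k_n/2)(V_GS − V_t)² = (0.36/2)×(6.87 − 1.8)² = 0.18×5.07² = 4.63 mA.
V_DS = V_DD − I_D·R_D = 19 − 4.63×2.7 = 6.5 V.
Saturation requires V_DS ≥ V_GS − V_t = 5.07 V; 6.5 ≥ 5.07 ✓.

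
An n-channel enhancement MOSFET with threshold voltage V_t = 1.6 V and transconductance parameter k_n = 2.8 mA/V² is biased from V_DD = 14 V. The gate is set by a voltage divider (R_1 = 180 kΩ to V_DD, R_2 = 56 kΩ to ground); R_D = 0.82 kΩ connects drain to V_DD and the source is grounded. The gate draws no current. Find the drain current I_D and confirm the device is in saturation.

I_D ≈ 4.2 mA

V_G = V_DD·R_2/(R_1+R_2) = 14×56/236 = 3.32 V. With the source grounded, V_GS = V_G = 3.32 V.
Assume saturation: I_D = (k_n/2)(V_GS − V_t)² = (2.8/2)×(3.32 − 1.6)² = 1.4×1.72² = 4.15 mA.
V_DS = V_DD − I_D·R_D = 14 − 4.15×0.82 = 10.6 V.
Saturation requires V_DS ≥ V_GS − V_t = 1.72 V; 10.6 ≥ 1.72 ✓.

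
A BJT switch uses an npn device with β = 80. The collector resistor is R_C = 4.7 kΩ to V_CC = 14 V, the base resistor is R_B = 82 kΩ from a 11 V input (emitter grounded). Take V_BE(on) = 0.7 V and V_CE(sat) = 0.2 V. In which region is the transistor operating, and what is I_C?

saturation; I_C ≈ 2.9 mA

Assume active: I_B = (11 − 0.7)/82 = 0.126 mA, giving I_C = β·I_B = 10 mA.
But then V_CE = 14 − 10×4.7 = -33.2 V < V_CE(sat) = 0.2 V — impossible in the active region.
So the transistor is saturated. With V_CE = 0.2 V, I_C = (V_CC − 0.2)/R_C = 13.8/4.7 = 2.94 mA.
Check: β·I_B = 10 mA > I_C = 2.94 mA, confirming saturation.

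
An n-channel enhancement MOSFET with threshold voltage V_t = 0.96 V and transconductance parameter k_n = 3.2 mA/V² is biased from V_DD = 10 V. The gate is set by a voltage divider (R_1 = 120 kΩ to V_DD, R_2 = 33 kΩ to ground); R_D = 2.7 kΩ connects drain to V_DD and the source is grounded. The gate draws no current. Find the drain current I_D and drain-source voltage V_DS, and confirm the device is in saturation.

I_D ≈ 2.3 mA, V_DS ≈ 3.8 V

V_G = V_DD·R_2/(R_1+R_2) = 10×33/153 = 2.16 V. With the source grounded, V_GS = V_G = 2.16 V.
Assume saturation: I_D = (k_n/2)(V_GS − V_t)² = (3.2/2)×(2.16 − 0.96)² = 1.6×1.2² = 2.29 mA.
V_DS = V_DD − I_D·R_D = 10 − 2.29×2.7 = 3.81 V.
Saturation requires V_DS ≥ V_GS − V_t = 1.2 V; 3.81 ≥ 1.2 ✓.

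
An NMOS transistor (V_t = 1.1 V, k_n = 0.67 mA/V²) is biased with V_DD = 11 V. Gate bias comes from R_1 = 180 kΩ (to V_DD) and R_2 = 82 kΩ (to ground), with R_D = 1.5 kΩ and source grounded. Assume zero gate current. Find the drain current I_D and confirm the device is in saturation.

V_G = V_DD·R_2/(R_1+R_2) = 11×82/262 = 3.44 V. With the source grounded, V_GS = V_G = 3.44 V.
Assume saturation: I_D = (k_n/2)(V_GS − V_t)² = (0.67/2)×(3.44 − 1.1)² = 0.335×2.34² = 1.84 mA.
V_DS = V_DD − I_D·R_D = 11 − 1.84×1.5 = 8.24 V.
Saturation requires V_DS ≥ V_GS − V_t = 2.34 V; 8.24 ≥ 2.34 ✓.

I_D ≈ 1.8 mA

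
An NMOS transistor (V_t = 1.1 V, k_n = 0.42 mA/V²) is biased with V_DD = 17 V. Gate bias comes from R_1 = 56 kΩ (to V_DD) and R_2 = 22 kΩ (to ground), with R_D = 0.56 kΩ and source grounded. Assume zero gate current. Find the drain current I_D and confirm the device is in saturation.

V_G = V_DD·R_2/(R_1+R_2) = 17×22/78 = 4.79 V. With the source grounded, V_GS = V_G = 4.79 V.
Assume saturation: I_D = (k_n/2)(V_GS − V_t)² = (0.42/2)×(4.79 − 1.1)² = 0.21×3.69² = 2.87 mA.
V_DS = V_DD − I_D·R_D = 17 − 2.87×0.56 = 15.4 V.
Saturation requires V_DS ≥ V_GS − V_t = 3.69 V; 15.4 ≥ 3.69 ✓.

I_D ≈ 2.9 mA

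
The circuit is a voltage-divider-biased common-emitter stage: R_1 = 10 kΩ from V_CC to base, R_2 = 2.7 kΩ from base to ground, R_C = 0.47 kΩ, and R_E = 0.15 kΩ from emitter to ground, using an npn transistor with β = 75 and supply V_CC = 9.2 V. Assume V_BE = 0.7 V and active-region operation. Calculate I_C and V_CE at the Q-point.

Thevenize the base divider: V_Th = V_CC·R_2/(R_1+R_2) = 9.2×2.7/12.7 = 1.96 V, R_Th = R_1‖R_2 = 2.13 kΩ.
Base-emitter loop: V_Th = I_B·R_Th + V_BE + (β+1)I_B·R_E, so I_B = (1.96 − 0.7) / (2.13 + 76×0.15) = 0.0929 mA.
I_C = β·I_B = 75×0.0929 = 6.96 mA, and I_E = (β+1)I_B = 7.06 mA.
V_CE = V_CC − I_C·R_C − I_E·R_E = 9.2 − 6.96×0.47 − 7.06×0.15 = 4.87 V.
V_CE = 4.87 V > 0.2 V confirms active-region operation.

I_C ≈ 7 mA, V_CE ≈ 4.9 V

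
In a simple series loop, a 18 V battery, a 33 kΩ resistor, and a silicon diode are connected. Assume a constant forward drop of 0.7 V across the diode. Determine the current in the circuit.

KVL around the loop: 18 = V_D + I·R = 0.7 + I × 33 kΩ.
So I = (18 − 0.7) / 33 kΩ = 17.3 / 33 = 0.524 mA.

I ≈ 0.52 mA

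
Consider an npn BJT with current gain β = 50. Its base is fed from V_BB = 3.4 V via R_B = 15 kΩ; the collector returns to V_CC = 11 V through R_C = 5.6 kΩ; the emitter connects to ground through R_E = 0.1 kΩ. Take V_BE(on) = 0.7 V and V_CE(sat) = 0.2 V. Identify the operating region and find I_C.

saturation; I_C ≈ 1.9 mA

Assume active: I_B = (3.4 − 0.7)/(15 + 51×0.1) = 0.134 mA, I_C = β·I_B = 6.72 mA.
Then V_CE = 11 − 6.72×5.6 − 6.85×0.1 = -27.3 V < 0.2 V — the active assumption fails.
Re-solve with V_CE = 0.2 V. KCL at the emitter: V_E/R_E = (V_BB−0.7−V_E)/R_B + (V_CC−0.2−V_E)/R_C, giving V_E = 0.206 V.
I_C = (V_CC − 0.2 − V_E)/R_C = (10.8 − 0.206)/5.6 = 1.89 mA.
Check: I_B = (2.7 − 0.206)/15 = 0.166 mA, and β·I_B = 8.31 mA > I_C, confirming saturation.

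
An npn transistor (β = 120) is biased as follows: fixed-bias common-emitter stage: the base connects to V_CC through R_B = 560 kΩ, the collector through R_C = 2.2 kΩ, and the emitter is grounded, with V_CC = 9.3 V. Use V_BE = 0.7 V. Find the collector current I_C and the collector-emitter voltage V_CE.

I_C ≈ 1.8 mA, V_CE ≈ 5.2 V

Base loop: V_CC = I_B·R_B + V_BE, so I_B = (9.3 − 0.7)/560 kΩ = 0.0154 mA.
In the active region I_C = β·I_B = 120 × 0.0154 = 1.84 mA.
Collector loop: V_CE = V_CC − I_C·R_C = 9.3 − 1.84×2.2 = 5.25 V.
Since V_CE = 5.25 V > V_CE(sat) ≈ 0.2 V, the transistor is in the active region as assumed.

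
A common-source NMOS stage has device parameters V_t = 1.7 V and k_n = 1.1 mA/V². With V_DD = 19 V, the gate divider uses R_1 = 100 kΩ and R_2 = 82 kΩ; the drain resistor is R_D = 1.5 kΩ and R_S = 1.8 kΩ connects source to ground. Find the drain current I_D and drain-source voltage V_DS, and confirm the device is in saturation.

I_D ≈ 2.6 mA, V_DS ≈ 10 V

V_G = V_DD·R_2/(R_1+R_2) = 19×82/182 = 8.56 V.
Assume saturation: I_D = (k_n/2)(V_GS − V_t)² with V_GS = V_G − I_D·R_S = 8.56 − 1.8·I_D.
Substituting gives 1.78·I_D² − 14.6·I_D + 25.9 = 0, with roots I_D = 2.6 or 5.58 mA.
The root I_D = 5.58 mA gives V_GS = -1.49 V ≤ V_t, so take I_D = 2.6 mA.
Then V_GS = 3.88 V and V_DS = V_DD − I_D(R_D+R_S) = 19 − 2.6×3.3 = 10.4 V.
Saturation requires V_DS ≥ V_GS − V_t = 2.18 V; 10.4 ≥ 2.18 ✓.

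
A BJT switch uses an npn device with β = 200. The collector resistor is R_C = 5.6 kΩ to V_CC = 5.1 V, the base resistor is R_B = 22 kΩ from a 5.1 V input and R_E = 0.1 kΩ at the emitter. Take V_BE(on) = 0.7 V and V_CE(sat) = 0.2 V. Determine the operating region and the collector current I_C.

saturation; I_C ≈ 0.86 mA

Assume active: I_B = (5.1 − 0.7)/(22 + 201×0.1) = 0.105 mA, I_C = β·I_B = 20.9 mA.
Then V_CE = 5.1 − 20.9×5.6 − 21×0.1 = -114 V < 0.2 V — the active assumption fails.
Re-solve with V_CE = 0.2 V. KCL at the emitter: V_E/R_E = (V_BB−0.7−V_E)/R_B + (V_CC−0.2−V_E)/R_C, giving V_E = 0.105 V.
I_C = (V_CC − 0.2 − V_E)/R_C = (4.9 − 0.105)/5.6 = 0.856 mA.
Check: I_B = (4.4 − 0.105)/22 = 0.195 mA, and β·I_B = 39 mA > I_C, confirming saturation.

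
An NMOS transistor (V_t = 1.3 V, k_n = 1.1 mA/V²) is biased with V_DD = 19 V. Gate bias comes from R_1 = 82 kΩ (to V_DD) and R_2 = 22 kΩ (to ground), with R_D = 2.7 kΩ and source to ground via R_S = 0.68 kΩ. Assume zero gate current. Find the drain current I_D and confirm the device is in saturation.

V_G = V_DD·R_2/(R_1+R_2) = 19×22/104 = 4.02 V.
Assume saturation: I_D = (k_n/2)(V_GS − V_t)² with V_GS = V_G − I_D·R_S = 4.02 − 0.68·I_D.
Substituting gives 0.254·I_D² − 3.03·I_D + 4.07 = 0, with roots I_D = 1.54 or 10.4 mA.
The root I_D = 10.4 mA gives V_GS = -3.05 V ≤ V_t, so take I_D = 1.54 mA.
Then V_GS = 2.97 V and V_DS = V_DD − I_D(R_D+R_S) = 19 − 1.54×3.38 = 13.8 V.
Saturation requires V_DS ≥ V_GS − V_t = 1.67 V; 13.8 ≥ 1.67 ✓.

I_D ≈ 1.5 mA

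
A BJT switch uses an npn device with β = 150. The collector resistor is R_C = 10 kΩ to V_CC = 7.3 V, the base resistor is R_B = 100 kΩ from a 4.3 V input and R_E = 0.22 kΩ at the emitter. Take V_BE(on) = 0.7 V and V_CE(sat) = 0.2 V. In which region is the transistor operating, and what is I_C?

Assume active: I_B = (4.3 − 0.7)/(100 + 151×0.22) = 0.027 mA, I_C = β·I_B = 4.05 mA.
Then V_CE = 7.3 − 4.05×10 − 4.08×0.22 = -34.1 V < 0.2 V — the active assumption fails.
Re-solve with V_CE = 0.2 V. KCL at the emitter: V_E/R_E = (V_BB−0.7−V_E)/R_B + (V_CC−0.2−V_E)/R_C, giving V_E = 0.16 V.
I_C = (V_CC − 0.2 − V_E)/R_C = (7.1 − 0.16)/10 = 0.694 mA.
Check: I_B = (3.6 − 0.16)/100 = 0.0344 mA, and β·I_B = 5.16 mA > I_C, confirming saturation.

saturation; I_C ≈ 0.69 mA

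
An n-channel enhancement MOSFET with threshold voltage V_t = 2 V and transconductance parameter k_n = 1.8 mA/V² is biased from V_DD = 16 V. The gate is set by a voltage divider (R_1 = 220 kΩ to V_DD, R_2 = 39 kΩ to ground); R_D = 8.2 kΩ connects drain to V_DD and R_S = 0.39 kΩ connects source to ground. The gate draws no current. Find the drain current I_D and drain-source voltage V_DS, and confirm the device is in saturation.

I_D ≈ 0.12 mA, V_DS ≈ 15 V

V_G = V_DD·R_2/(R_1+R_2) = 16×39/259 = 2.41 V.
Assume saturation: I_D = (k_n/2)(V_GS − V_t)² with V_GS = V_G − I_D·R_S = 2.41 − 0.39·I_D.
Substituting gives 0.137·I_D² − 1.29·I_D + 0.151 = 0, with roots I_D = 0.119 or 9.29 mA.
The root I_D = 9.29 mA gives V_GS = -1.21 V ≤ V_t, so take I_D = 0.119 mA.
Then V_GS = 2.36 V and V_DS = V_DD − I_D(R_D+R_S) = 16 − 0.119×8.59 = 15 V.
Saturation requires V_DS ≥ V_GS − V_t = 0.363 V; 15 ≥ 0.363 ✓.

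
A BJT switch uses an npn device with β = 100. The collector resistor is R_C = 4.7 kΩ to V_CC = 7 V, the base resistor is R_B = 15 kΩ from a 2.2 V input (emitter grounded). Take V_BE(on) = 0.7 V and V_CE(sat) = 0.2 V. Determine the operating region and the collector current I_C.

saturation; I_C ≈ 1.4 mA

Assume active: I_B = (2.2 − 0.7)/15 = 0.1 mA, giving I_C = β·I_B = 10 mA.
But then V_CE = 7 − 10×4.7 = -40 V < V_CE(sat) = 0.2 V — impossible in the active region.
So the transistor is saturated. With V_CE = 0.2 V, I_C = (V_CC − 0.2)/R_C = 6.8/4.7 = 1.45 mA.
Check: β·I_B = 10 mA > I_C = 1.45 mA, confirming saturation.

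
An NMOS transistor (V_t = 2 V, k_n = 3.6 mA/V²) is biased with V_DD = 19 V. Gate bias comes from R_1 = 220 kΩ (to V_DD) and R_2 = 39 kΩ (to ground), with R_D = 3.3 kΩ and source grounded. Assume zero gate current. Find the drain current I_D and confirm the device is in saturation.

I_D ≈ 1.3 mA

V_G = V_DD·R_2/(R_1+R_2) = 19×39/259 = 2.86 V. With the source grounded, V_GS = V_G = 2.86 V.
Assume saturation: I_D = (k_n/2)(V_GS − V_t)² = (3.6/2)×(2.86 − 2)² = 1.8×0.861² = 1.33 mA.
V_DS = V_DD − I_D·R_D = 19 − 1.33×3.3 = 14.6 V.
Saturation requires V_DS ≥ V_GS − V_t = 0.861 V; 14.6 ≥ 0.861 ✓.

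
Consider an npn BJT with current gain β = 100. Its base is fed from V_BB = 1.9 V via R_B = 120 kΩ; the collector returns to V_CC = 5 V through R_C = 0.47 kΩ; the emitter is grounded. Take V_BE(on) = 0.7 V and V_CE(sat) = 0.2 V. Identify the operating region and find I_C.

Assume active. Base-emitter loop: I_B = (V_BB − V_BE)/R_B = (1.9 − 0.7)/120 = 0.01 mA.
I_C = β·I_B = 100×0.01 = 1 mA.
V_CE = V_CC − I_C·R_C = 5 − 1×0.47 = 4.53 V > V_CE(sat), so the active-region assumption holds.

active; I_C ≈ 1 mA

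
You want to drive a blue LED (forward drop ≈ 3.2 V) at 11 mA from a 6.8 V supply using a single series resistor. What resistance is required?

R ≈ 0.33 kΩ

The resistor drops V_S − V_D = 6.8 − 3.2 = 3.6 V at 11 mA.
R = 3.6 V / 11 mA = 0.327 kΩ.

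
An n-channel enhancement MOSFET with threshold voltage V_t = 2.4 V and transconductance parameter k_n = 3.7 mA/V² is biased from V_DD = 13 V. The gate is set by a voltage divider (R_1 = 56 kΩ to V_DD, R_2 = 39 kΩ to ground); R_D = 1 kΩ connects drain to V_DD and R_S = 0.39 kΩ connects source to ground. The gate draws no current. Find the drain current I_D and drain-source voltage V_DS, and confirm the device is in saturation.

I_D ≈ 3.8 mA, V_DS ≈ 7.7 V

V_G = V_DD·R_2/(R_1+R_2) = 13×39/95 = 5.34 V.
Assume saturation: I_D = (k_n/2)(V_GS − V_t)² with V_GS = V_G − I_D·R_S = 5.34 − 0.39·I_D.
Substituting gives 0.281·I_D² − 5.24·I_D + 16 = 0, with roots I_D = 3.84 or 14.8 mA.
The root I_D = 14.8 mA gives V_GS = -0.426 V ≤ V_t, so take I_D = 3.84 mA.
Then V_GS = 3.84 V and V_DS = V_DD − I_D(R_D+R_S) = 13 − 3.84×1.39 = 7.67 V.
Saturation requires V_DS ≥ V_GS − V_t = 1.44 V; 7.67 ≥ 1.44 ✓.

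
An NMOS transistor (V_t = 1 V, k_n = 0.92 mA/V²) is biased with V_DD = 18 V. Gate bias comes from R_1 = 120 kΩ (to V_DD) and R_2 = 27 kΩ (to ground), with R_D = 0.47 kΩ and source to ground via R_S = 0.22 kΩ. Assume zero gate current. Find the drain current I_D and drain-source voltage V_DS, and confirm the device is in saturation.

I_D ≈ 1.7 mA, V_DS ≈ 17 V

V_G = V_DD·R_2/(R_1+R_2) = 18×27/147 = 3.31 V.
Assume saturation: I_D = (k_n/2)(V_GS − V_t)² with V_GS = V_G − I_D·R_S = 3.31 − 0.22·I_D.
Substituting gives 0.0223·I_D² − 1.47·I_D + 2.45 = 0, with roots I_D = 1.71 or 64.2 mA.
The root I_D = 64.2 mA gives V_GS = -10.8 V ≤ V_t, so take I_D = 1.71 mA.
Then V_GS = 2.93 V and V_DS = V_DD − I_D(R_D+R_S) = 18 − 1.71×0.69 = 16.8 V.
Saturation requires V_DS ≥ V_GS − V_t = 1.93 V; 16.8 ≥ 1.93 ✓.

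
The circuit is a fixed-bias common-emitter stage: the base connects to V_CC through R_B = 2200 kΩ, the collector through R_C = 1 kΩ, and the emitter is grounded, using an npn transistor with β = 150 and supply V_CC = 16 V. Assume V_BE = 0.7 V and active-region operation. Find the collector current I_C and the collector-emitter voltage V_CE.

I_C ≈ 1 mA, V_CE ≈ 15 V

Base loop: V_CC = I_B·R_B + V_BE, so I_B = (16 − 0.7)/2200 kΩ = 0.00695 mA.
In the active region I_C = β·I_B = 150 × 0.00695 = 1.04 mA.
Collector loop: V_CE = V_CC − I_C·R_C = 16 − 1.04×1 = 15 V.
Since V_CE = 15 V > V_CE(sat) ≈ 0.2 V, the transistor is in the active region as assumed.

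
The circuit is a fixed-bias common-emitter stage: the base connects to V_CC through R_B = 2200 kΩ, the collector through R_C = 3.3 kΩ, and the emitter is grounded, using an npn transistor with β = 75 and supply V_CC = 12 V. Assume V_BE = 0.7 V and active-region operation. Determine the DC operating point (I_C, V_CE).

Base loop: V_CC = I_B·R_B + V_BE, so I_B = (12 − 0.7)/2200 kΩ = 0.00514 mA.
In the active region I_C = β·I_B = 75 × 0.00514 = 0.385 mA.
Collector loop: V_CE = V_CC − I_C·R_C = 12 − 0.385×3.3 = 10.7 V.
Since V_CE = 10.7 V > V_CE(sat) ≈ 0.2 V, the transistor is in the active region as assumed.

I_C ≈ 0.39 mA, V_CE ≈ 11 V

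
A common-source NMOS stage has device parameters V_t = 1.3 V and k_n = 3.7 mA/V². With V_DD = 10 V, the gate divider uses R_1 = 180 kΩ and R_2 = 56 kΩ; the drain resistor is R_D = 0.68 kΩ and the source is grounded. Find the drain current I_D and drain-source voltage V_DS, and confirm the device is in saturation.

I_D ≈ 2.1 mA, V_DS ≈ 8.6 V

V_G = V_DD·R_2/(R_1+R_2) = 10×56/236 = 2.37 V. With the source grounded, V_GS = V_G = 2.37 V.
Assume saturation: I_D = (k_n/2)(V_GS − V_t)² = (3.7/2)×(2.37 − 1.3)² = 1.85×1.07² = 2.13 mA.
V_DS = V_DD − I_D·R_D = 10 − 2.13×0.68 = 8.55 V.
Saturation requires V_DS ≥ V_GS − V_t = 1.07 V; 8.55 ≥ 1.07 ✓.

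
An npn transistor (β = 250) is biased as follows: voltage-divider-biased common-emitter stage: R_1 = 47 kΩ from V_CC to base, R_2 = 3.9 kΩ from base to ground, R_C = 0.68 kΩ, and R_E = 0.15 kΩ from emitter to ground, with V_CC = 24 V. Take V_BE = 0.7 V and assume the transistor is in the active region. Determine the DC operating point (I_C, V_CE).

Thevenize the base divider: V_Th = V_CC·R_2/(R_1+R_2) = 24×3.9/50.9 = 1.84 V, R_Th = R_1‖R_2 = 3.6 kΩ.
Base-emitter loop: V_Th = I_B·R_Th + V_BE + (β+1)I_B·R_E, so I_B = (1.84 − 0.7) / (3.6 + 251×0.15) = 0.0276 mA.
I_C = β·I_B = 250×0.0276 = 6.9 mA, and I_E = (β+1)I_B = 6.93 mA.
V_CE = V_CC − I_C·R_C − I_E·R_E = 24 − 6.9×0.68 − 6.93×0.15 = 18.3 V.
V_CE = 18.3 V > 0.2 V confirms active-region operation.

I_C ≈ 6.9 mA, V_CE ≈ 18 V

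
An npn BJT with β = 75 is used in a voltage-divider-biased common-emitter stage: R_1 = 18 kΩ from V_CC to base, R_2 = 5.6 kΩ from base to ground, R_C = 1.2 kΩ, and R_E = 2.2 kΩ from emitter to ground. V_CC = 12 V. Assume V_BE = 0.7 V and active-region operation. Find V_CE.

Thevenize the base divider: V_Th = V_CC·R_2/(R_1+R_2) = 12×5.6/23.6 = 2.85 V, R_Th = R_1‖R_2 = 4.27 kΩ.
Base-emitter loop: V_Th = I_B·R_Th + V_BE + (β+1)I_B·R_E, so I_B = (2.85 − 0.7) / (4.27 + 76×2.2) = 0.0125 mA.
I_C = β·I_B = 75×0.0125 = 0.939 mA, and I_E = (β+1)I_B = 0.952 mA.
V_CE = V_CC − I_C·R_C − I_E·R_E = 12 − 0.939×1.2 − 0.952×2.2 = 8.78 V.
V_CE = 8.78 V > 0.2 V confirms active-region operation.

V_CE ≈ 8.8 V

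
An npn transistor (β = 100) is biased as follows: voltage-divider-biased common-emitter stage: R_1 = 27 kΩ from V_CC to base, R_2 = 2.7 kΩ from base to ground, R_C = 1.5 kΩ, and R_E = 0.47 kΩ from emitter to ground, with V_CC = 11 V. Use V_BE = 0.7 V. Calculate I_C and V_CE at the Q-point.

Thevenize the base divider: V_Th = V_CC·R_2/(R_1+R_2) = 11×2.7/29.7 = 1 V, R_Th = R_1‖R_2 = 2.45 kΩ.
Base-emitter loop: V_Th = I_B·R_Th + V_BE + (β+1)I_B·R_E, so I_B = (1 − 0.7) / (2.45 + 101×0.47) = 0.00601 mA.
I_C = β·I_B = 100×0.00601 = 0.601 mA, and I_E = (β+1)I_B = 0.607 mA.
V_CE = V_CC − I_C·R_C − I_E·R_E = 11 − 0.601×1.5 − 0.607×0.47 = 9.81 V.
V_CE = 9.81 V > 0.2 V confirms active-region operation.

I_C ≈ 0.6 mA, V_CE ≈ 9.8 V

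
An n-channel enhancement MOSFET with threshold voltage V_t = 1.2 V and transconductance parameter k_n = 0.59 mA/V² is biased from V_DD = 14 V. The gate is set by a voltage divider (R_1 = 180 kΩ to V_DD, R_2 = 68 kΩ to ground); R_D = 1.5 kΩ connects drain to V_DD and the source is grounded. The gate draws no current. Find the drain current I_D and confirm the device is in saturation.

V_G = V_DD·R_2/(R_1+R_2) = 14×68/248 = 3.84 V. With the source grounded, V_GS = V_G = 3.84 V.
Assume saturation: I_D = (k_n/2)(V_GS − V_t)² = (0.59/2)×(3.84 − 1.2)² = 0.295×2.64² = 2.05 mA.
V_DS = V_DD − I_D·R_D = 14 − 2.05×1.5 = 10.9 V.
Saturation requires V_DS ≥ V_GS − V_t = 2.64 V; 10.9 ≥ 2.64 ✓.

I_D ≈ 2.1 mA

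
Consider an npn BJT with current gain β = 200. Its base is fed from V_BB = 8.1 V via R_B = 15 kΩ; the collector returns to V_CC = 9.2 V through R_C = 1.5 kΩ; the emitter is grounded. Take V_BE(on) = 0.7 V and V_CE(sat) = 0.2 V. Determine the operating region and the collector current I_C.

saturation; I_C ≈ 6 mA

Assume active: I_B = (8.1 − 0.7)/15 = 0.493 mA, giving I_C = β·I_B = 98.7 mA.
But then V_CE = 9.2 − 98.7×1.5 = -139 V < V_CE(sat) = 0.2 V — impossible in the active region.
So the transistor is saturated. With V_CE = 0.2 V, I_C = (V_CC − 0.2)/R_C = 9/1.5 = 6 mA.
Check: β·I_B = 98.7 mA > I_C = 6 mA, confirming saturation.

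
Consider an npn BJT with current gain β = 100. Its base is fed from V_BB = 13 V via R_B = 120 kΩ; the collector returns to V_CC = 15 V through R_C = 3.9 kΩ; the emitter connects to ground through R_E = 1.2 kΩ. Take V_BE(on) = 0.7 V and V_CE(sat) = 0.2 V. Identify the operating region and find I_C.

Assume active: I_B = (13 − 0.7)/(120 + 101×1.2) = 0.051 mA, I_C = β·I_B = 5.1 mA.
Then V_CE = 15 − 5.1×3.9 − 5.15×1.2 = -11.1 V < 0.2 V — the active assumption fails.
Re-solve with V_CE = 0.2 V. KCL at the emitter: V_E/R_E = (V_BB−0.7−V_E)/R_B + (V_CC−0.2−V_E)/R_C, giving V_E = 3.55 V.
I_C = (V_CC − 0.2 − V_E)/R_C = (14.8 − 3.55)/3.9 = 2.88 mA.
Check: I_B = (12.3 − 3.55)/120 = 0.0729 mA, and β·I_B = 7.29 mA > I_C, confirming saturation.

saturation; I_C ≈ 2.9 mA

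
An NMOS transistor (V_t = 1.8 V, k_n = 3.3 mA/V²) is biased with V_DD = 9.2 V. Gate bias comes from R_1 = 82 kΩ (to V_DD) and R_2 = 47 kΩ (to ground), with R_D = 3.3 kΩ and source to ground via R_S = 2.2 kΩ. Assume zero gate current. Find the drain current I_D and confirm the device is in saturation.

V_G = V_DD·R_2/(R_1+R_2) = 9.2×47/129 = 3.35 V.
Assume saturation: I_D = (k_n/2)(V_GS − V_t)² with V_GS = V_G − I_D·R_S = 3.35 − 2.2·I_D.
Substituting gives 7.99·I_D² − 12.3·I_D + 3.97 = 0, with roots I_D = 0.464 or 1.07 mA.
The root I_D = 1.07 mA gives V_GS = 0.994 V ≤ V_t, so take I_D = 0.464 mA.
Then V_GS = 2.33 V and V_DS = V_DD − I_D(R_D+R_S) = 9.2 − 0.464×5.5 = 6.65 V.
Saturation requires V_DS ≥ V_GS − V_t = 0.53 V; 6.65 ≥ 0.53 ✓.

I_D ≈ 0.46 mA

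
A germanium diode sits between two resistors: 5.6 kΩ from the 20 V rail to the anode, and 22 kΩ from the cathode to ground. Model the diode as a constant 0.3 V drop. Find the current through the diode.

I ≈ 0.71 mA

The two resistors are in series with the diode, so KVL gives 20 = I·5.6 + 0.3 + I·22.
I = (20 − 0.3) / (5.6 + 22) kΩ = 19.7 / 27.6 = 0.714 mA.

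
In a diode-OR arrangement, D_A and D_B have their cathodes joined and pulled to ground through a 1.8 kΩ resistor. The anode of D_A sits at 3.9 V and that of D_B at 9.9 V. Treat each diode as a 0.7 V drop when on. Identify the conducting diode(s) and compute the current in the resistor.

Assume both conduct. Then node N would need to be at both 3.9−0.7 = 3.2 V and 9.9−0.7 = 9.2 V, which is impossible.
Assume only D_B conducts: V_N = 9.9 − 0.7 = 9.2 V, so I_R = 9.2/1.8 = 5.11 mA.
Check D_A: its anode-to-cathode voltage is 3.9 − 9.2 = -5.3 V < 0.7 V, so it is off. The assumption is consistent.

Only D_B conducts; I_R ≈ 5.1 mA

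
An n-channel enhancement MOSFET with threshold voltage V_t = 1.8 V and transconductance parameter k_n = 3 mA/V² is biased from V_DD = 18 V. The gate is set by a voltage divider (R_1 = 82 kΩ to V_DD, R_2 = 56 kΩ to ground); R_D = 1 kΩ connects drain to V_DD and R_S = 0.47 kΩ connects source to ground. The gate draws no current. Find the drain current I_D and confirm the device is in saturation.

V_G = V_DD·R_2/(R_1+R_2) = 18×56/138 = 7.3 V.
Assume saturation: I_D = (k_n/2)(V_GS − V_t)² with V_GS = V_G − I_D·R_S = 7.3 − 0.47·I_D.
Substituting gives 0.331·I_D² − 8.76·I_D + 45.4 = 0, with roots I_D = 7.09 or 19.4 mA.
The root I_D = 19.4 mA gives V_GS = -1.79 V ≤ V_t, so take I_D = 7.09 mA.
Then V_GS = 3.97 V and V_DS = V_DD − I_D(R_D+R_S) = 18 − 7.09×1.47 = 7.58 V.
Saturation requires V_DS ≥ V_GS − V_t = 2.17 V; 7.58 ≥ 2.17 ✓.

I_D ≈ 7.1 mA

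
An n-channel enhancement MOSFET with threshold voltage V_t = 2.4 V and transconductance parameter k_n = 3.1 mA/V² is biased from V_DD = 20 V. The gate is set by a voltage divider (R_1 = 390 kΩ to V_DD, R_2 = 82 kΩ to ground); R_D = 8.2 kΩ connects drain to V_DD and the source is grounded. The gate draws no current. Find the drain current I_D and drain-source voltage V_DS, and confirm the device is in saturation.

V_G = V_DD·R_2/(R_1+R_2) = 20×82/472 = 3.47 V. With the source grounded, V_GS = V_G = 3.47 V.
Assume saturation: I_D = (k_n/2)(V_GS − V_t)² = (3.1/2)×(3.47 − 2.4)² = 1.55×1.07² = 1.79 mA.
V_DS = V_DD − I_D·R_D = 20 − 1.79×8.2 = 5.32 V.
Saturation requires V_DS ≥ V_GS − V_t = 1.07 V; 5.32 ≥ 1.07 ✓.

I_D ≈ 1.8 mA, V_DS ≈ 5.3 V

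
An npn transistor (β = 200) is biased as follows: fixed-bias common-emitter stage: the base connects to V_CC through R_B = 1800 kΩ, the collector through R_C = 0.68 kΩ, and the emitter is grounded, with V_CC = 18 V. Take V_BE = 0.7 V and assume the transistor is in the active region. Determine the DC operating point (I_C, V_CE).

Base loop: V_CC = I_B·R_B + V_BE, so I_B = (18 − 0.7)/1800 kΩ = 0.00961 mA.
In the active region I_C = β·I_B = 200 × 0.00961 = 1.92 mA.
Collector loop: V_CE = V_CC − I_C·R_C = 18 − 1.92×0.68 = 16.7 V.
Since V_CE = 16.7 V > V_CE(sat) ≈ 0.2 V, the transistor is in the active region as assumed.

I_C ≈ 1.9 mA, V_CE ≈ 17 V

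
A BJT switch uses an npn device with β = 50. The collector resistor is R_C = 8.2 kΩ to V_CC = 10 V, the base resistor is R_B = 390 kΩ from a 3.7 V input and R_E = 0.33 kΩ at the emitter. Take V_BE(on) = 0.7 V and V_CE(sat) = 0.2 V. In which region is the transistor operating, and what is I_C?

active; I_C ≈ 0.37 mA

Assume active. Base-emitter loop: I_B = (V_BB − V_BE)/(R_B + (β+1)R_E) = (3.7 − 0.7)/(390 + 51×0.33) = 0.00737 mA.
I_C = β·I_B = 50×0.00737 = 0.369 mA.
V_CE = V_CC − I_C·R_C − I_E·R_E = 10 − 0.369×8.2 − 0.376×0.33 = 6.85 V > V_CE(sat), so the active-region assumption holds.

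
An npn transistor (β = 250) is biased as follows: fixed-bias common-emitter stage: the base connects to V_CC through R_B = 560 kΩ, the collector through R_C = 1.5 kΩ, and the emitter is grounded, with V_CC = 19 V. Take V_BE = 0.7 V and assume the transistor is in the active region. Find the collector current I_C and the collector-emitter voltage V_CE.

Base loop: V_CC = I_B·R_B + V_BE, so I_B = (19 − 0.7)/560 kΩ = 0.0327 mA.
In the active region I_C = β·I_B = 250 × 0.0327 = 8.17 mA.
Collector loop: V_CE = V_CC − I_C·R_C = 19 − 8.17×1.5 = 6.75 V.
Since V_CE = 6.75 V > V_CE(sat) ≈ 0.2 V, the transistor is in the active region as assumed.

I_C ≈ 8.2 mA, V_CE ≈ 6.7 V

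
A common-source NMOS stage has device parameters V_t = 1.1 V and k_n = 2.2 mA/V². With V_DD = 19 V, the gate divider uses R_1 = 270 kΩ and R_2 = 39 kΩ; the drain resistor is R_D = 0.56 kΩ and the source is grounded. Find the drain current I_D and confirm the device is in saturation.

V_G = V_DD·R_2/(R_1+R_2) = 19×39/309 = 2.4 V. With the source grounded, V_GS = V_G = 2.4 V.
Assume saturation: I_D = (k_n/2)(V_GS − V_t)² = (2.2/2)×(2.4 − 1.1)² = 1.1×1.3² = 1.85 mA.
V_DS = V_DD − I_D·R_D = 19 − 1.85×0.56 = 18 V.
Saturation requires V_DS ≥ V_GS − V_t = 1.3 V; 18 ≥ 1.3 ✓.

I_D ≈ 1.9 mA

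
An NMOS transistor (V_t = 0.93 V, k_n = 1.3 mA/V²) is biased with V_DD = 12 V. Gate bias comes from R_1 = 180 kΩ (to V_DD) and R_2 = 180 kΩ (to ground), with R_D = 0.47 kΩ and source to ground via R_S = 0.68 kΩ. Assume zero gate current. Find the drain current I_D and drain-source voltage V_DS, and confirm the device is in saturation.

I_D ≈ 3.9 mA, V_DS ≈ 7.6 V

V_G = V_DD·R_2/(R_1+R_2) = 12×180/360 = 6 V.
Assume saturation: I_D = (k_n/2)(V_GS − V_t)² with V_GS = V_G − I_D·R_S = 6 − 0.68·I_D.
Substituting gives 0.301·I_D² − 5.48·I_D + 16.7 = 0, with roots I_D = 3.87 or 14.4 mA.
The root I_D = 14.4 mA gives V_GS = -3.77 V ≤ V_t, so take I_D = 3.87 mA.
Then V_GS = 3.37 V and V_DS = V_DD − I_D(R_D+R_S) = 12 − 3.87×1.15 = 7.55 V.
Saturation requires V_DS ≥ V_GS − V_t = 2.44 V; 7.55 ≥ 2.44 ✓.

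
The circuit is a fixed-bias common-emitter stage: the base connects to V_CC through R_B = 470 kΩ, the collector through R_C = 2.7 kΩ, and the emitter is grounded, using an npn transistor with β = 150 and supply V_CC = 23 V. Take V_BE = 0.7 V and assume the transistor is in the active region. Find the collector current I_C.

I_C ≈ 7.1 mA

Base loop: V_CC = I_B·R_B + V_BE, so I_B = (23 − 0.7)/470 kΩ = 0.0474 mA.
In the active region I_C = β·I_B = 150 × 0.0474 = 7.12 mA.
Collector loop: V_CE = V_CC − I_C·R_C = 23 − 7.12×2.7 = 3.78 V.
Since V_CE = 3.78 V > V_CE(sat) ≈ 0.2 V, the transistor is in the active region as assumed.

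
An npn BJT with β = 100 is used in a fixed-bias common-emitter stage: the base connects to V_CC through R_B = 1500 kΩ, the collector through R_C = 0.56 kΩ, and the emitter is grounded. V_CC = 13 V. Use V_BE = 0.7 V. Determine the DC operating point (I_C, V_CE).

I_C ≈ 0.82 mA, V_CE ≈ 13 V

Base loop: V_CC = I_B·R_B + V_BE, so I_B = (13 − 0.7)/1500 kΩ = 0.0082 mA.
In the active region I_C = β·I_B = 100 × 0.0082 = 0.82 mA.
Collector loop: V_CE = V_CC − I_C·R_C = 13 − 0.82×0.56 = 12.5 V.
Since V_CE = 12.5 V > V_CE(sat) ≈ 0.2 V, the transistor is in the active region as assumed.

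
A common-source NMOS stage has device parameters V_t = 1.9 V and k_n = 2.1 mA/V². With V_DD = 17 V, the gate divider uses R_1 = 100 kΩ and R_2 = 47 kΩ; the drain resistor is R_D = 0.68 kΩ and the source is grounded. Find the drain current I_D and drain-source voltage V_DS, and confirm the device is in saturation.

I_D ≈ 13 mA, V_DS ≈ 8.1 V

V_G = V_DD·R_2/(R_1+R_2) = 17×47/147 = 5.44 V. With the source grounded, V_GS = V_G = 5.44 V.
Assume saturation: I_D = (k_n/2)(V_GS − V_t)² = (2.1/2)×(5.44 − 1.9)² = 1.05×3.54² = 13.1 mA.
V_DS = V_DD − I_D·R_D = 17 − 13.1×0.68 = 8.08 V.
Saturation requires V_DS ≥ V_GS − V_t = 3.54 V; 8.08 ≥ 3.54 ✓.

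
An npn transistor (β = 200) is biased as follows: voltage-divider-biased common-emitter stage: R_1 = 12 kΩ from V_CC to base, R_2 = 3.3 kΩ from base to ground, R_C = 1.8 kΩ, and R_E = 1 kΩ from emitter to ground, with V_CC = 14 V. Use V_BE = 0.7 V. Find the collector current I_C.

Thevenize the base divider: V_Th = V_CC·R_2/(R_1+R_2) = 14×3.3/15.3 = 3.02 V, R_Th = R_1‖R_2 = 2.59 kΩ.
Base-emitter loop: V_Th = I_B·R_Th + V_BE + (β+1)I_B·R_E, so I_B = (3.02 − 0.7) / (2.59 + 201×1) = 0.0114 mA.
I_C = β·I_B = 200×0.0114 = 2.28 mA, and I_E = (β+1)I_B = 2.29 mA.
V_CE = V_CC − I_C·R_C − I_E·R_E = 14 − 2.28×1.8 − 2.29×1 = 7.61 V.
V_CE = 7.61 V > 0.2 V confirms active-region operation.

I_C ≈ 2.3 mA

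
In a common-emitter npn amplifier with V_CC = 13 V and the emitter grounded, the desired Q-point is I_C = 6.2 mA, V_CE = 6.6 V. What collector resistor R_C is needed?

R_C ≈ 1 kΩ

Collector loop: V_CC = I_C·R_C + V_CE.
R_C = (V_CC − V_CE)/I_C = (13 − 6.6)/6.2 = 1.03 kΩ.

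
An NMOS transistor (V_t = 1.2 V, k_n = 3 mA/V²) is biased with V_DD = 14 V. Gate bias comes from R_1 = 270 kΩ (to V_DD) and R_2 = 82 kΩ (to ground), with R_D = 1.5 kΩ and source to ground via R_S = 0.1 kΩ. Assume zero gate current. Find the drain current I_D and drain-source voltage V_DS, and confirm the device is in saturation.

V_G = V_DD·R_2/(R_1+R_2) = 14×82/352 = 3.26 V.
Assume saturation: I_D = (k_n/2)(V_GS − V_t)² with V_GS = V_G − I_D·R_S = 3.26 − 0.1·I_D.
Substituting gives 0.015·I_D² − 1.62·I_D + 6.37 = 0, with roots I_D = 4.09 or 104 mA.
The root I_D = 104 mA gives V_GS = -7.12 V ≤ V_t, so take I_D = 4.09 mA.
Then V_GS = 2.85 V and V_DS = V_DD − I_D(R_D+R_S) = 14 − 4.09×1.6 = 7.45 V.
Saturation requires V_DS ≥ V_GS − V_t = 1.65 V; 7.45 ≥ 1.65 ✓.

I_D ≈ 4.1 mA, V_DS ≈ 7.5 V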